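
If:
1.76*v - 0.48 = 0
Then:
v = 0.27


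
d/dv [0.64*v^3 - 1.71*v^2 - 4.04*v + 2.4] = 1.92*v^2 - 3.42*v - 4.04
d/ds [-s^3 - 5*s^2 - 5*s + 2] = -3*s^2 - 10*s - 5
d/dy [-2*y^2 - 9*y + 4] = -4*y - 9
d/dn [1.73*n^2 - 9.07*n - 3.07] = 3.46*n - 9.07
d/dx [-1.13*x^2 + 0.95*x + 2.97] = 0.95 - 2.26*x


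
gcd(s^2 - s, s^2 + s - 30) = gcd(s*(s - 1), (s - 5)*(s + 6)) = 1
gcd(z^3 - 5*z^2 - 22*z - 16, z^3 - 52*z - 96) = z^2 - 6*z - 16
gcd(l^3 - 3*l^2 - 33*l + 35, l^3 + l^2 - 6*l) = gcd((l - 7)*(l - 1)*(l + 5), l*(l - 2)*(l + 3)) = 1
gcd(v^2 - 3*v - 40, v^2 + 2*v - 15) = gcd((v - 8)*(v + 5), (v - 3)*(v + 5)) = v + 5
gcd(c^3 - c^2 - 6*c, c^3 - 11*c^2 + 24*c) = c^2 - 3*c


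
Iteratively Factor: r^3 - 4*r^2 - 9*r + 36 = (r - 4)*(r^2 - 9) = (r - 4)*(r - 3)*(r + 3)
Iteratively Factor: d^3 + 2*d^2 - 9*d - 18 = (d + 3)*(d^2 - d - 6) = (d + 2)*(d + 3)*(d - 3)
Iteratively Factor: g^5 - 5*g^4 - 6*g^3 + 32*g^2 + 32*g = (g - 4)*(g^4 - g^3 - 10*g^2 - 8*g) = (g - 4)*(g + 1)*(g^3 - 2*g^2 - 8*g) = (g - 4)^2*(g + 1)*(g^2 + 2*g) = g*(g - 4)^2*(g + 1)*(g + 2)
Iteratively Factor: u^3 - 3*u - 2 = (u + 1)*(u^2 - u - 2) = (u - 2)*(u + 1)*(u + 1)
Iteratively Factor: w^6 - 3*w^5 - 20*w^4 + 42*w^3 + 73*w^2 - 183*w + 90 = (w - 1)*(w^5 - 2*w^4 - 22*w^3 + 20*w^2 + 93*w - 90) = (w - 2)*(w - 1)*(w^4 - 22*w^2 - 24*w + 45) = (w - 2)*(w - 1)^2*(w^3 + w^2 - 21*w - 45) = (w - 2)*(w - 1)^2*(w + 3)*(w^2 - 2*w - 15) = (w - 5)*(w - 2)*(w - 1)^2*(w + 3)*(w + 3)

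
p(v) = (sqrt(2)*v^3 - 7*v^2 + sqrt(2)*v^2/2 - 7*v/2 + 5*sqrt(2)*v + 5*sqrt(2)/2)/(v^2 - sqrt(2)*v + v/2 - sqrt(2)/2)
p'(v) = (-2*v - 1/2 + sqrt(2))*(sqrt(2)*v^3 - 7*v^2 + sqrt(2)*v^2/2 - 7*v/2 + 5*sqrt(2)*v + 5*sqrt(2)/2)/(v^2 - sqrt(2)*v + v/2 - sqrt(2)/2)^2 + (3*sqrt(2)*v^2 - 14*v + sqrt(2)*v - 7/2 + 5*sqrt(2))/(v^2 - sqrt(2)*v + v/2 - sqrt(2)/2) = (sqrt(2)*v^2 - 4*v + 2*sqrt(2))/(v^2 - 2*sqrt(2)*v + 2)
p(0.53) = -4.25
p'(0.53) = 1.41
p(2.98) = -0.79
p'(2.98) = 1.41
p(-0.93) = -6.32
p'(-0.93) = 1.41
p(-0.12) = -5.17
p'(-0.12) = 1.41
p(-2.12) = -8.00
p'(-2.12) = 1.41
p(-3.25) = -9.60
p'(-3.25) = 1.41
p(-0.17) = -5.24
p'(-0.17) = 1.41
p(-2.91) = -9.12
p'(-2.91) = 1.41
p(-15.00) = -26.21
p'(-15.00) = 1.41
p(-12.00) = -21.97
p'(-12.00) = 1.41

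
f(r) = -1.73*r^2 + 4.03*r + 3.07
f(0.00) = 3.07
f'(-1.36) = 8.74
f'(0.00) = 4.03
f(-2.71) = -20.56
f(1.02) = 5.38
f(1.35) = 5.36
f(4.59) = -14.88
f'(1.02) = 0.50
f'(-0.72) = 6.52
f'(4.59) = -11.85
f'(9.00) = -27.11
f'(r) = 4.03 - 3.46*r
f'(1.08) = 0.29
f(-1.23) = -4.50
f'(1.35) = -0.64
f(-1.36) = -5.61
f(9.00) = -100.79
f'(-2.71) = 13.41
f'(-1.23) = 8.29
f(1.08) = 5.40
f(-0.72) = -0.73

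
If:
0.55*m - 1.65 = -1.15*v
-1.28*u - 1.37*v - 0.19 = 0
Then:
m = 3.0 - 2.09090909090909*v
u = -1.0703125*v - 0.1484375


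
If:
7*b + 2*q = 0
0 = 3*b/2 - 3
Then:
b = 2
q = -7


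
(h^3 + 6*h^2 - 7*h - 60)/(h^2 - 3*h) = h + 9 + 20/h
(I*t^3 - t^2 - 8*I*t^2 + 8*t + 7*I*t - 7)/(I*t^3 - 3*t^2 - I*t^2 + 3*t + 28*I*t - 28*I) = (t^2 + t*(-7 + I) - 7*I)/(t^2 + 3*I*t + 28)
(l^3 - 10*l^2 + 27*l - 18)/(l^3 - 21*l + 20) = (l^2 - 9*l + 18)/(l^2 + l - 20)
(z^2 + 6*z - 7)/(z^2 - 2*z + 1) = (z + 7)/(z - 1)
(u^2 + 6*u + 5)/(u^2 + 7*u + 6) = (u + 5)/(u + 6)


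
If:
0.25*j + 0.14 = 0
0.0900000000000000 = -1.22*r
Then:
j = -0.56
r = -0.07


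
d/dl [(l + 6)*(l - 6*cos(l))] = l + (l + 6)*(6*sin(l) + 1) - 6*cos(l)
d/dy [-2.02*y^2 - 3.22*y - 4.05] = -4.04*y - 3.22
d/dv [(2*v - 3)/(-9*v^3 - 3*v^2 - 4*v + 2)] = (36*v^3 - 75*v^2 - 18*v - 8)/(81*v^6 + 54*v^5 + 81*v^4 - 12*v^3 + 4*v^2 - 16*v + 4)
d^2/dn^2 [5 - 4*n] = 0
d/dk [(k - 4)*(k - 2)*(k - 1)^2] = 4*k^3 - 24*k^2 + 42*k - 22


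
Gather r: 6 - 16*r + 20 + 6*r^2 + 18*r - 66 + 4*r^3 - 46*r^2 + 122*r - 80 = 4*r^3 - 40*r^2 + 124*r - 120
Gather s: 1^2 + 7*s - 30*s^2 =-30*s^2 + 7*s + 1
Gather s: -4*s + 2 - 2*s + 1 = 3 - 6*s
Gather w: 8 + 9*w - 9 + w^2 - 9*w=w^2 - 1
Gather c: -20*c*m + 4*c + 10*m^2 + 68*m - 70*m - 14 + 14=c*(4 - 20*m) + 10*m^2 - 2*m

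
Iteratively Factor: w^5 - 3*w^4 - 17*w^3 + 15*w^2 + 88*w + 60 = (w - 5)*(w^4 + 2*w^3 - 7*w^2 - 20*w - 12) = (w - 5)*(w - 3)*(w^3 + 5*w^2 + 8*w + 4) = (w - 5)*(w - 3)*(w + 2)*(w^2 + 3*w + 2) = (w - 5)*(w - 3)*(w + 2)^2*(w + 1)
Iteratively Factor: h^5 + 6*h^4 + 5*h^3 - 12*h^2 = (h - 1)*(h^4 + 7*h^3 + 12*h^2) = h*(h - 1)*(h^3 + 7*h^2 + 12*h) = h*(h - 1)*(h + 4)*(h^2 + 3*h) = h*(h - 1)*(h + 3)*(h + 4)*(h)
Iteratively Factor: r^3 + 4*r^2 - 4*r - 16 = (r - 2)*(r^2 + 6*r + 8) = (r - 2)*(r + 4)*(r + 2)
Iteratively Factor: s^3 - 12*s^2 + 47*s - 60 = (s - 3)*(s^2 - 9*s + 20) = (s - 5)*(s - 3)*(s - 4)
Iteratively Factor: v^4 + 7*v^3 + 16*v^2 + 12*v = (v)*(v^3 + 7*v^2 + 16*v + 12) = v*(v + 3)*(v^2 + 4*v + 4) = v*(v + 2)*(v + 3)*(v + 2)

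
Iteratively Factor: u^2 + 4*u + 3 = (u + 3)*(u + 1)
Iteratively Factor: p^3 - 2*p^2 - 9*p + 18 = (p - 2)*(p^2 - 9) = (p - 2)*(p + 3)*(p - 3)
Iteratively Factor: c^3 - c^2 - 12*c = (c)*(c^2 - c - 12) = c*(c - 4)*(c + 3)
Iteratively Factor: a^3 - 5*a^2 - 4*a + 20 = (a - 5)*(a^2 - 4) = (a - 5)*(a - 2)*(a + 2)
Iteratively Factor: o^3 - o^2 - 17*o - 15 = (o + 3)*(o^2 - 4*o - 5) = (o + 1)*(o + 3)*(o - 5)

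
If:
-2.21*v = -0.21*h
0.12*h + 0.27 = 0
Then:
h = -2.25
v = -0.21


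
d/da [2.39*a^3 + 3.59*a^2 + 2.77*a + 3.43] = 7.17*a^2 + 7.18*a + 2.77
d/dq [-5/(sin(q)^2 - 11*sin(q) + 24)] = 5*(2*sin(q) - 11)*cos(q)/(sin(q)^2 - 11*sin(q) + 24)^2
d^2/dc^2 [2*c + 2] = 0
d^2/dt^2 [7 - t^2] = -2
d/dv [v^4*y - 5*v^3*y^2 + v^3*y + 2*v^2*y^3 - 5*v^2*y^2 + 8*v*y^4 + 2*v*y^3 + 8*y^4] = y*(4*v^3 - 15*v^2*y + 3*v^2 + 4*v*y^2 - 10*v*y + 8*y^3 + 2*y^2)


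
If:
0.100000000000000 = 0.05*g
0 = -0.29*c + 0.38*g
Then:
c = 2.62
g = 2.00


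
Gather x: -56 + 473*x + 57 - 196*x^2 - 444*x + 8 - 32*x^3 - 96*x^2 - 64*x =-32*x^3 - 292*x^2 - 35*x + 9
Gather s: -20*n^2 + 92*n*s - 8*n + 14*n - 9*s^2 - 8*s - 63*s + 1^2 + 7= -20*n^2 + 6*n - 9*s^2 + s*(92*n - 71) + 8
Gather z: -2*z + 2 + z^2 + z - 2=z^2 - z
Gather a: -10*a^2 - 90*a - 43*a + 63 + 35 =-10*a^2 - 133*a + 98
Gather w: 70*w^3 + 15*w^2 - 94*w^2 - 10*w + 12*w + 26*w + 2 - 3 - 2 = 70*w^3 - 79*w^2 + 28*w - 3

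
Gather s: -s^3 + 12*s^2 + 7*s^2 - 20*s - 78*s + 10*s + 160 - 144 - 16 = -s^3 + 19*s^2 - 88*s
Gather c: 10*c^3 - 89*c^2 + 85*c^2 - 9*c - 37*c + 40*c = 10*c^3 - 4*c^2 - 6*c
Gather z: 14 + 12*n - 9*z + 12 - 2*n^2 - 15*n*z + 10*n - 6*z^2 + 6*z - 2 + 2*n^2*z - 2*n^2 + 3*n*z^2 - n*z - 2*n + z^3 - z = -4*n^2 + 20*n + z^3 + z^2*(3*n - 6) + z*(2*n^2 - 16*n - 4) + 24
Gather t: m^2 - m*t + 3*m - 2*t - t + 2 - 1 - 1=m^2 + 3*m + t*(-m - 3)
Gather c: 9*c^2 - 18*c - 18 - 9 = 9*c^2 - 18*c - 27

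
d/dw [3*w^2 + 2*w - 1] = 6*w + 2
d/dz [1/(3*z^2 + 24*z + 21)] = 2*(-z - 4)/(3*(z^2 + 8*z + 7)^2)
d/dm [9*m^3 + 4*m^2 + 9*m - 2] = 27*m^2 + 8*m + 9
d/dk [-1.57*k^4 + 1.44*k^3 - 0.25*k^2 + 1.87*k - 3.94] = -6.28*k^3 + 4.32*k^2 - 0.5*k + 1.87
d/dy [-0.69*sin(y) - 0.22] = -0.69*cos(y)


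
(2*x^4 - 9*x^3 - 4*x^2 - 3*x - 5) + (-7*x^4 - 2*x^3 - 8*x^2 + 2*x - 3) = -5*x^4 - 11*x^3 - 12*x^2 - x - 8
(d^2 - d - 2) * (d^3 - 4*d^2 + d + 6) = d^5 - 5*d^4 + 3*d^3 + 13*d^2 - 8*d - 12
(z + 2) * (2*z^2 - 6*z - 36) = 2*z^3 - 2*z^2 - 48*z - 72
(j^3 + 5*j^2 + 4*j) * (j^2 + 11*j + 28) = j^5 + 16*j^4 + 87*j^3 + 184*j^2 + 112*j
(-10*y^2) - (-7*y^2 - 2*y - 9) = -3*y^2 + 2*y + 9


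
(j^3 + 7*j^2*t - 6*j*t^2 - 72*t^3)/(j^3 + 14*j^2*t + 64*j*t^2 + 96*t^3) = (j - 3*t)/(j + 4*t)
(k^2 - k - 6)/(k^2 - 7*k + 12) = (k + 2)/(k - 4)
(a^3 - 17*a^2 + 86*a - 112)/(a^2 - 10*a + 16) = a - 7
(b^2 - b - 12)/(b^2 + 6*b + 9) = (b - 4)/(b + 3)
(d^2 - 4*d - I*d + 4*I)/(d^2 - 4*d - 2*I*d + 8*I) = (d - I)/(d - 2*I)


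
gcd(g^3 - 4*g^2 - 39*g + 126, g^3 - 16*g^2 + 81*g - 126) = g^2 - 10*g + 21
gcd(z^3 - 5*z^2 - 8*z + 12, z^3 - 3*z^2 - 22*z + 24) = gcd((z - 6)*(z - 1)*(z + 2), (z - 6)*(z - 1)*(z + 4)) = z^2 - 7*z + 6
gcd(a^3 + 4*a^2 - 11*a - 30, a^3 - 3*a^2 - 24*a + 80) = a + 5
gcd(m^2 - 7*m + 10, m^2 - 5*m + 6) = m - 2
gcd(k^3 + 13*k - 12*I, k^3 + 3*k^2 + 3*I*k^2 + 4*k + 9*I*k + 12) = k^2 + 3*I*k + 4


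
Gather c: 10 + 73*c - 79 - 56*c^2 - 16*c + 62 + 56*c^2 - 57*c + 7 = 0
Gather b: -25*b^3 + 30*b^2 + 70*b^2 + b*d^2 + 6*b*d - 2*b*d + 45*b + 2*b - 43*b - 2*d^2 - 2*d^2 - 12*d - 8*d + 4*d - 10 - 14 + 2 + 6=-25*b^3 + 100*b^2 + b*(d^2 + 4*d + 4) - 4*d^2 - 16*d - 16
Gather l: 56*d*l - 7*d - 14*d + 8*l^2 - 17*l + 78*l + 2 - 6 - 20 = -21*d + 8*l^2 + l*(56*d + 61) - 24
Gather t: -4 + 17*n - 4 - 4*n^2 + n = -4*n^2 + 18*n - 8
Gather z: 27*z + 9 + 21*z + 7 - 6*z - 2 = 42*z + 14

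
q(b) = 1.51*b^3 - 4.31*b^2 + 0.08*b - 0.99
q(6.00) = 170.49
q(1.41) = -5.21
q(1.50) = -5.47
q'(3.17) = 18.28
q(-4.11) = -178.96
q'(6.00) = 111.44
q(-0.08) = -1.02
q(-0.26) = -1.33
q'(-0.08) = 0.80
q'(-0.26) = 2.63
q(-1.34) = -12.47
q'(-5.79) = 201.85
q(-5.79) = -439.04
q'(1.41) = -3.07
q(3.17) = 4.05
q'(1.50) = -2.66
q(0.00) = -0.99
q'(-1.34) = 19.76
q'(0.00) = 0.08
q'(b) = 4.53*b^2 - 8.62*b + 0.08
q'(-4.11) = 112.03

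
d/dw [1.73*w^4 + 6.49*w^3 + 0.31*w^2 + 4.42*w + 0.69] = 6.92*w^3 + 19.47*w^2 + 0.62*w + 4.42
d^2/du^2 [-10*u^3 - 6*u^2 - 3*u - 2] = -60*u - 12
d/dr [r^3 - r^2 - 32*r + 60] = 3*r^2 - 2*r - 32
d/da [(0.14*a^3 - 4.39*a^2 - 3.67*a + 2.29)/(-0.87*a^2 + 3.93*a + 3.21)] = (-0.1218*a^4 + 1.1004*a^3 - 19.0974*a^2 - 24.1992*a - 20.7804)/(0.7569*a^4 - 6.8382*a^3 + 9.8595*a^2 + 25.2306*a + 10.3041)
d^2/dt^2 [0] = 0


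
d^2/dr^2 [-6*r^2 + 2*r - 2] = -12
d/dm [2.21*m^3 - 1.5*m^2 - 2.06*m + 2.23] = 6.63*m^2 - 3.0*m - 2.06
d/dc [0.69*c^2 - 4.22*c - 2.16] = 1.38*c - 4.22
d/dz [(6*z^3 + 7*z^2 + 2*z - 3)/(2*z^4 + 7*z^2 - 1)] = 2*(-6*z^6 - 14*z^5 + 15*z^4 + 12*z^3 - 16*z^2 + 14*z - 1)/(4*z^8 + 28*z^6 + 45*z^4 - 14*z^2 + 1)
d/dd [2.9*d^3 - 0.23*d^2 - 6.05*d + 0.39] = 8.7*d^2 - 0.46*d - 6.05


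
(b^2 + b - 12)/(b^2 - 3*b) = (b + 4)/b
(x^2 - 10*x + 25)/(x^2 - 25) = (x - 5)/(x + 5)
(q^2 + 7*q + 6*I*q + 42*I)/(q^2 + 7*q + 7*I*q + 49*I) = (q + 6*I)/(q + 7*I)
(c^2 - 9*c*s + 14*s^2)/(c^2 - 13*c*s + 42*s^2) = (-c + 2*s)/(-c + 6*s)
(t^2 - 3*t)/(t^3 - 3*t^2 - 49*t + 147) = t/(t^2 - 49)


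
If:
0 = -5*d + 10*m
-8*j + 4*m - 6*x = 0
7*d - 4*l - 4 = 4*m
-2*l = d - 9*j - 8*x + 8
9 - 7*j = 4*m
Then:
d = -114/5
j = 39/5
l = -59/2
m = -57/5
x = -18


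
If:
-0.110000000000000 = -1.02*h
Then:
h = 0.11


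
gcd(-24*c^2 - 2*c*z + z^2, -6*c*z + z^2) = -6*c + z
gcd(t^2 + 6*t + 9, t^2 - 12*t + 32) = 1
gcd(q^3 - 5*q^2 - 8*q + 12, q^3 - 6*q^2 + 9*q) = 1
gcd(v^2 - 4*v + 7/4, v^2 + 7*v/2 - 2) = v - 1/2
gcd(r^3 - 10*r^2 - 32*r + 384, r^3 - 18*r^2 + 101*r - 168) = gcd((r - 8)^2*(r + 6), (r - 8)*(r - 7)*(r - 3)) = r - 8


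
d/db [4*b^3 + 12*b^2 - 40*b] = 12*b^2 + 24*b - 40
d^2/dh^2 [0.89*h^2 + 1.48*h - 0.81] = 1.78000000000000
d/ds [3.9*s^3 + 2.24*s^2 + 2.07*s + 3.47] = 11.7*s^2 + 4.48*s + 2.07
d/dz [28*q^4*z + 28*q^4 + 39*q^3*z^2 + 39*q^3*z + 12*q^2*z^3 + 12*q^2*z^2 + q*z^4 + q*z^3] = q*(28*q^3 + 78*q^2*z + 39*q^2 + 36*q*z^2 + 24*q*z + 4*z^3 + 3*z^2)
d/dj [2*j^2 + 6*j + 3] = 4*j + 6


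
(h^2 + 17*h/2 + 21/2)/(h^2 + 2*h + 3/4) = 2*(h + 7)/(2*h + 1)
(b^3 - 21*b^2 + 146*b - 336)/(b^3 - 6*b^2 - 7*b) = (b^2 - 14*b + 48)/(b*(b + 1))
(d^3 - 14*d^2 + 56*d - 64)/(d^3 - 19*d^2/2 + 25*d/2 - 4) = 2*(d^2 - 6*d + 8)/(2*d^2 - 3*d + 1)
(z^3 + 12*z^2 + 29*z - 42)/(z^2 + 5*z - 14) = (z^2 + 5*z - 6)/(z - 2)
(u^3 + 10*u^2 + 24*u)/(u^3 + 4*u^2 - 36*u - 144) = u/(u - 6)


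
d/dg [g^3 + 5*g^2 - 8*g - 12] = 3*g^2 + 10*g - 8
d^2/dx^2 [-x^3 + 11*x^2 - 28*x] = 22 - 6*x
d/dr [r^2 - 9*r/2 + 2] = 2*r - 9/2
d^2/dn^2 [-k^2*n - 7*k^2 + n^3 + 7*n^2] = 6*n + 14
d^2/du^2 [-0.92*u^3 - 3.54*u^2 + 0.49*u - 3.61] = -5.52*u - 7.08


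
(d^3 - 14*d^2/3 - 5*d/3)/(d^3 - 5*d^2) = (d + 1/3)/d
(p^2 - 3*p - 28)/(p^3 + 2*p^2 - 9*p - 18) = (p^2 - 3*p - 28)/(p^3 + 2*p^2 - 9*p - 18)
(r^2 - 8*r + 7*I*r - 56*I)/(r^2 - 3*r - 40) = (r + 7*I)/(r + 5)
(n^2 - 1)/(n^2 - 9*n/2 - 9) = 2*(1 - n^2)/(-2*n^2 + 9*n + 18)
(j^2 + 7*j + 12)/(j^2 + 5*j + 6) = (j + 4)/(j + 2)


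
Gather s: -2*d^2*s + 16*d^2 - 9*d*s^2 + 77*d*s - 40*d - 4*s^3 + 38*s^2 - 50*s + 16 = 16*d^2 - 40*d - 4*s^3 + s^2*(38 - 9*d) + s*(-2*d^2 + 77*d - 50) + 16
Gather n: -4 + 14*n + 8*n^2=8*n^2 + 14*n - 4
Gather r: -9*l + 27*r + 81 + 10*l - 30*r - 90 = l - 3*r - 9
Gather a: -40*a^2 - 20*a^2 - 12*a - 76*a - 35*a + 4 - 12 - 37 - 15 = -60*a^2 - 123*a - 60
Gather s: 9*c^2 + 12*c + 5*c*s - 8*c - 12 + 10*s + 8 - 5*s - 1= 9*c^2 + 4*c + s*(5*c + 5) - 5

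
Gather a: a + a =2*a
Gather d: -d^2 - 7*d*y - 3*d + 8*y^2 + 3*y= -d^2 + d*(-7*y - 3) + 8*y^2 + 3*y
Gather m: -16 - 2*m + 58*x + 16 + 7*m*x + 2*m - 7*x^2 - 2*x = 7*m*x - 7*x^2 + 56*x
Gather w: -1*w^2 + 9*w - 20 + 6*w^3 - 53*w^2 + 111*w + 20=6*w^3 - 54*w^2 + 120*w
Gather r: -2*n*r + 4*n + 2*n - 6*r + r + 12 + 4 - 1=6*n + r*(-2*n - 5) + 15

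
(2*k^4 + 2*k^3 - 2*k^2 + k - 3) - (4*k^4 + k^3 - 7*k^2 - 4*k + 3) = -2*k^4 + k^3 + 5*k^2 + 5*k - 6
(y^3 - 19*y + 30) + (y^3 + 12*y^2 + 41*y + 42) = 2*y^3 + 12*y^2 + 22*y + 72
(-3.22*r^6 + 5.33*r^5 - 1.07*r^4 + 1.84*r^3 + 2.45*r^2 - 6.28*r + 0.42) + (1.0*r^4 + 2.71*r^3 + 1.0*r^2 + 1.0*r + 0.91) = -3.22*r^6 + 5.33*r^5 - 0.0700000000000001*r^4 + 4.55*r^3 + 3.45*r^2 - 5.28*r + 1.33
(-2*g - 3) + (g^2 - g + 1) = g^2 - 3*g - 2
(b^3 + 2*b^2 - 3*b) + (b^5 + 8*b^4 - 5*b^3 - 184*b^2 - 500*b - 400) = b^5 + 8*b^4 - 4*b^3 - 182*b^2 - 503*b - 400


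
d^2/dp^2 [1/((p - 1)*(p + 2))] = 2*((p - 1)^2 + (p - 1)*(p + 2) + (p + 2)^2)/((p - 1)^3*(p + 2)^3)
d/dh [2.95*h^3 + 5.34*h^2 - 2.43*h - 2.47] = 8.85*h^2 + 10.68*h - 2.43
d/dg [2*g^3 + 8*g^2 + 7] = 2*g*(3*g + 8)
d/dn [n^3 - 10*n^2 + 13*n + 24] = 3*n^2 - 20*n + 13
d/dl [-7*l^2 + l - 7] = 1 - 14*l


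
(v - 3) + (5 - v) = 2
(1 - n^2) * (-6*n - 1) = 6*n^3 + n^2 - 6*n - 1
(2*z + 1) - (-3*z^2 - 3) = 3*z^2 + 2*z + 4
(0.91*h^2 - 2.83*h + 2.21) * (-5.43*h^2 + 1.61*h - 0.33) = -4.9413*h^4 + 16.832*h^3 - 16.8569*h^2 + 4.492*h - 0.7293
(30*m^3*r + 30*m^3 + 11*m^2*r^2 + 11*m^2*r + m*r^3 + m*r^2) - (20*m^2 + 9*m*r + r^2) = 30*m^3*r + 30*m^3 + 11*m^2*r^2 + 11*m^2*r - 20*m^2 + m*r^3 + m*r^2 - 9*m*r - r^2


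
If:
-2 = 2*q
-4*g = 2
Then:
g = -1/2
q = -1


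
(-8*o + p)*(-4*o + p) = 32*o^2 - 12*o*p + p^2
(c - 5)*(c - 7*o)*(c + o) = c^3 - 6*c^2*o - 5*c^2 - 7*c*o^2 + 30*c*o + 35*o^2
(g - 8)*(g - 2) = g^2 - 10*g + 16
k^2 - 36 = (k - 6)*(k + 6)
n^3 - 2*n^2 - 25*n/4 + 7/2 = (n - 7/2)*(n - 1/2)*(n + 2)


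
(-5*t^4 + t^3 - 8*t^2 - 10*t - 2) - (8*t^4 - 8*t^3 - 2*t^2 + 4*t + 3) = -13*t^4 + 9*t^3 - 6*t^2 - 14*t - 5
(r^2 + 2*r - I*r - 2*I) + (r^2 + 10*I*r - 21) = 2*r^2 + 2*r + 9*I*r - 21 - 2*I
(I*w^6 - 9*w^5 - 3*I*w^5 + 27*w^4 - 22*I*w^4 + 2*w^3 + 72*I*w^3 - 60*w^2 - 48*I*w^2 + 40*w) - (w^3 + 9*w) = I*w^6 - 9*w^5 - 3*I*w^5 + 27*w^4 - 22*I*w^4 + w^3 + 72*I*w^3 - 60*w^2 - 48*I*w^2 + 31*w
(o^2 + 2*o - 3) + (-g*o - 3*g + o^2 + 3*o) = -g*o - 3*g + 2*o^2 + 5*o - 3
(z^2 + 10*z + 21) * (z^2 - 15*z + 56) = z^4 - 5*z^3 - 73*z^2 + 245*z + 1176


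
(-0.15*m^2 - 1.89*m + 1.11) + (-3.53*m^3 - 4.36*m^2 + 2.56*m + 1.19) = -3.53*m^3 - 4.51*m^2 + 0.67*m + 2.3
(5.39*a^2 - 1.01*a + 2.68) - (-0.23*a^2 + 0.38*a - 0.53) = 5.62*a^2 - 1.39*a + 3.21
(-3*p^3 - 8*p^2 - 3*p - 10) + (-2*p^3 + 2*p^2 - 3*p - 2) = -5*p^3 - 6*p^2 - 6*p - 12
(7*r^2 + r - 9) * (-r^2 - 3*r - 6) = -7*r^4 - 22*r^3 - 36*r^2 + 21*r + 54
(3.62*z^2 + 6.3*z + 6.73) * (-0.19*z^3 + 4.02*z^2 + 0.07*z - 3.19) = -0.6878*z^5 + 13.3554*z^4 + 24.3007*z^3 + 15.9478*z^2 - 19.6259*z - 21.4687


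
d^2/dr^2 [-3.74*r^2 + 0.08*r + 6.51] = -7.48000000000000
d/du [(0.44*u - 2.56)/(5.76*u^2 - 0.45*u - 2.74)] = (-2.5344*u^2 + 29.4912*u - 2.3576)/(33.1776*u^4 - 5.184*u^3 - 31.3623*u^2 + 2.466*u + 7.5076)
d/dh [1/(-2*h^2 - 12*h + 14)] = (h + 3)/(h^2 + 6*h - 7)^2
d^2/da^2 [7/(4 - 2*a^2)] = 7*(-3*a^2 - 2)/(a^2 - 2)^3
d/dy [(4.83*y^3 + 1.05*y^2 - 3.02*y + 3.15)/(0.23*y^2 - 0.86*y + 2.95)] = (1.1109*y^4 - 8.3076*y^3 + 42.5371*y^2 + 4.746*y - 6.2)/(0.0529*y^4 - 0.3956*y^3 + 2.0966*y^2 - 5.074*y + 8.7025)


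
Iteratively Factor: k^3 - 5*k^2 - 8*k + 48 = (k + 3)*(k^2 - 8*k + 16) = (k - 4)*(k + 3)*(k - 4)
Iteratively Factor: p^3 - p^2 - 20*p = (p - 5)*(p^2 + 4*p) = (p - 5)*(p + 4)*(p)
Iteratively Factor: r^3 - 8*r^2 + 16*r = (r)*(r^2 - 8*r + 16) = r*(r - 4)*(r - 4)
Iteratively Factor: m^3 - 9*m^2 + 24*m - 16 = (m - 4)*(m^2 - 5*m + 4) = (m - 4)*(m - 1)*(m - 4)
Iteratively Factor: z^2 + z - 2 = (z - 1)*(z + 2)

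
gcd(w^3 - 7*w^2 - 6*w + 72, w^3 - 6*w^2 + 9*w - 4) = w - 4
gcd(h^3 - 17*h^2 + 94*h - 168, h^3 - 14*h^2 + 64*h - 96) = h^2 - 10*h + 24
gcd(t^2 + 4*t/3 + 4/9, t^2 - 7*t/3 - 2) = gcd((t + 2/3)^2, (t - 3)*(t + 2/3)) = t + 2/3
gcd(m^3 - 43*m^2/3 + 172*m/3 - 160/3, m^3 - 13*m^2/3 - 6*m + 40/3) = m^2 - 19*m/3 + 20/3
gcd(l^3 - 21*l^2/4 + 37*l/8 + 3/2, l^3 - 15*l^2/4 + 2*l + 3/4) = l + 1/4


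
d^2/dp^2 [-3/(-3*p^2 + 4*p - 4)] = 6*(-9*p^2 + 12*p + 4*(3*p - 2)^2 - 12)/(3*p^2 - 4*p + 4)^3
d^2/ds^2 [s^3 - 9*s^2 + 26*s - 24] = 6*s - 18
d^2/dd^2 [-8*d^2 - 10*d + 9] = -16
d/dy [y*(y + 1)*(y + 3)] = 3*y^2 + 8*y + 3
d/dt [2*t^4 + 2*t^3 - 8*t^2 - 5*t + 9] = 8*t^3 + 6*t^2 - 16*t - 5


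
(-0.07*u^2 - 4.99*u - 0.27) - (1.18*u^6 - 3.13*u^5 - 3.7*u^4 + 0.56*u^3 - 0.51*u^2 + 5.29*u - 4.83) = -1.18*u^6 + 3.13*u^5 + 3.7*u^4 - 0.56*u^3 + 0.44*u^2 - 10.28*u + 4.56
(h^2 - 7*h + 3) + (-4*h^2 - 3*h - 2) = -3*h^2 - 10*h + 1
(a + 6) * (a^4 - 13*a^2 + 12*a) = a^5 + 6*a^4 - 13*a^3 - 66*a^2 + 72*a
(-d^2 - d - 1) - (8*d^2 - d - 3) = 2 - 9*d^2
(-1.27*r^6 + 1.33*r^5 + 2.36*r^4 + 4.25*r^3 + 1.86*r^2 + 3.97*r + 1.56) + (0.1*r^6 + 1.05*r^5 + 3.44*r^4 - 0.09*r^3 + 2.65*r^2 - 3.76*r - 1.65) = -1.17*r^6 + 2.38*r^5 + 5.8*r^4 + 4.16*r^3 + 4.51*r^2 + 0.21*r - 0.0899999999999999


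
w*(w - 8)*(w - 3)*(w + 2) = w^4 - 9*w^3 + 2*w^2 + 48*w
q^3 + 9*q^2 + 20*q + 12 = (q + 1)*(q + 2)*(q + 6)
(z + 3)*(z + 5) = z^2 + 8*z + 15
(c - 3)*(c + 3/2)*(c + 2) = c^3 + c^2/2 - 15*c/2 - 9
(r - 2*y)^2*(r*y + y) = r^3*y - 4*r^2*y^2 + r^2*y + 4*r*y^3 - 4*r*y^2 + 4*y^3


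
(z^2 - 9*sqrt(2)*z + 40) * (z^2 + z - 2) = z^4 - 9*sqrt(2)*z^3 + z^3 - 9*sqrt(2)*z^2 + 38*z^2 + 18*sqrt(2)*z + 40*z - 80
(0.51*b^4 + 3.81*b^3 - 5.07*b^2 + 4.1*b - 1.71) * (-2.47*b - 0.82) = -1.2597*b^5 - 9.8289*b^4 + 9.3987*b^3 - 5.9696*b^2 + 0.8617*b + 1.4022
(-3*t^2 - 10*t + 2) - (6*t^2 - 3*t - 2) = -9*t^2 - 7*t + 4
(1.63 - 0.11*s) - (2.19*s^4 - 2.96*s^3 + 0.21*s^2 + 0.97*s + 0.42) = -2.19*s^4 + 2.96*s^3 - 0.21*s^2 - 1.08*s + 1.21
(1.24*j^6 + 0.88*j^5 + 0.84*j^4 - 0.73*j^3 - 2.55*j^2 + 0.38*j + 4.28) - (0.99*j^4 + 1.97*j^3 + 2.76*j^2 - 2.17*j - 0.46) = 1.24*j^6 + 0.88*j^5 - 0.15*j^4 - 2.7*j^3 - 5.31*j^2 + 2.55*j + 4.74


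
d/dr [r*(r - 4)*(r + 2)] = 3*r^2 - 4*r - 8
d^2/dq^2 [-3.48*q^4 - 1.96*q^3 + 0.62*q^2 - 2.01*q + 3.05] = -41.76*q^2 - 11.76*q + 1.24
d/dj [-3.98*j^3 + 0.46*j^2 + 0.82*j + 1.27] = -11.94*j^2 + 0.92*j + 0.82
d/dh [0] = 0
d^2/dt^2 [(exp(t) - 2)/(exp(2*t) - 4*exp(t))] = (exp(3*t) - 4*exp(2*t) + 24*exp(t) - 32)*exp(-t)/(exp(3*t) - 12*exp(2*t) + 48*exp(t) - 64)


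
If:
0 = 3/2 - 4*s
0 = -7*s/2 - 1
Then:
No Solution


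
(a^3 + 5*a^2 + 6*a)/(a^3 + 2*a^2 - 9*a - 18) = a/(a - 3)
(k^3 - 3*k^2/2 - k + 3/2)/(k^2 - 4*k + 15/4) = 2*(k^2 - 1)/(2*k - 5)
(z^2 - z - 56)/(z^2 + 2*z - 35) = (z - 8)/(z - 5)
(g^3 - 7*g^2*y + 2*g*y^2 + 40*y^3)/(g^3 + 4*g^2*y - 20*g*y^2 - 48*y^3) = (g - 5*y)/(g + 6*y)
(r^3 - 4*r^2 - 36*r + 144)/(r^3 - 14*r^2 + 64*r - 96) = (r + 6)/(r - 4)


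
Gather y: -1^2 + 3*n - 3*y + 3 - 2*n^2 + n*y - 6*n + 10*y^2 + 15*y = -2*n^2 - 3*n + 10*y^2 + y*(n + 12) + 2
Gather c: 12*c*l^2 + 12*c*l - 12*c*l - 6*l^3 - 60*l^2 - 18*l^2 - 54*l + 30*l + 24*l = 12*c*l^2 - 6*l^3 - 78*l^2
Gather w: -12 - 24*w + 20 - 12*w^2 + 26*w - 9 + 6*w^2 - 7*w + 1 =-6*w^2 - 5*w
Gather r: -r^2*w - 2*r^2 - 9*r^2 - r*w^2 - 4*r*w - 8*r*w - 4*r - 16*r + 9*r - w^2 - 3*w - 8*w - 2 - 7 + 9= r^2*(-w - 11) + r*(-w^2 - 12*w - 11) - w^2 - 11*w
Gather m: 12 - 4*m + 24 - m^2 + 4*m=36 - m^2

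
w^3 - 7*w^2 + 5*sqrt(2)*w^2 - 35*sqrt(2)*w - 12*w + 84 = (w - 7)*(w - sqrt(2))*(w + 6*sqrt(2))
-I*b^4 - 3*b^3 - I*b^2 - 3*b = b*(b - 3*I)*(b - I)*(-I*b + 1)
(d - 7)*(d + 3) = d^2 - 4*d - 21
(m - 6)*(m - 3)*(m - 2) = m^3 - 11*m^2 + 36*m - 36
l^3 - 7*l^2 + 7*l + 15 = (l - 5)*(l - 3)*(l + 1)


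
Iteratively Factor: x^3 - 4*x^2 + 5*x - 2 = (x - 1)*(x^2 - 3*x + 2) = (x - 2)*(x - 1)*(x - 1)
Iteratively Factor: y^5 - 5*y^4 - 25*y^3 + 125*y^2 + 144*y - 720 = (y + 3)*(y^4 - 8*y^3 - y^2 + 128*y - 240) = (y - 5)*(y + 3)*(y^3 - 3*y^2 - 16*y + 48) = (y - 5)*(y + 3)*(y + 4)*(y^2 - 7*y + 12) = (y - 5)*(y - 3)*(y + 3)*(y + 4)*(y - 4)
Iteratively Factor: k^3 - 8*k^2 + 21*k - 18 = (k - 2)*(k^2 - 6*k + 9) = (k - 3)*(k - 2)*(k - 3)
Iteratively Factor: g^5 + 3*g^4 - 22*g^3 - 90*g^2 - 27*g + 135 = (g + 3)*(g^4 - 22*g^2 - 24*g + 45) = (g + 3)^2*(g^3 - 3*g^2 - 13*g + 15) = (g - 5)*(g + 3)^2*(g^2 + 2*g - 3) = (g - 5)*(g - 1)*(g + 3)^2*(g + 3)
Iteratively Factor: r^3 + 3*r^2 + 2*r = (r)*(r^2 + 3*r + 2) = r*(r + 2)*(r + 1)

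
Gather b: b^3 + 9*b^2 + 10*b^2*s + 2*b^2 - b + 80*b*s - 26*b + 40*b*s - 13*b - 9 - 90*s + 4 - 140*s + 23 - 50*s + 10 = b^3 + b^2*(10*s + 11) + b*(120*s - 40) - 280*s + 28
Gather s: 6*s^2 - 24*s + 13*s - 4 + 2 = 6*s^2 - 11*s - 2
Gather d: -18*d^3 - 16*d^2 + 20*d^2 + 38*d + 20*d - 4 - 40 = -18*d^3 + 4*d^2 + 58*d - 44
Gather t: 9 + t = t + 9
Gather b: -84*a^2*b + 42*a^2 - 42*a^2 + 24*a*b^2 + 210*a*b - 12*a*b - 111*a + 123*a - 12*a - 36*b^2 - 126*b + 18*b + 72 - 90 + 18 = b^2*(24*a - 36) + b*(-84*a^2 + 198*a - 108)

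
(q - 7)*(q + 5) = q^2 - 2*q - 35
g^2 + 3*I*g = g*(g + 3*I)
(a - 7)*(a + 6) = a^2 - a - 42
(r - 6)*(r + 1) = r^2 - 5*r - 6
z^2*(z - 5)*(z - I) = z^4 - 5*z^3 - I*z^3 + 5*I*z^2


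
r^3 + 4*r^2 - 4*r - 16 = (r - 2)*(r + 2)*(r + 4)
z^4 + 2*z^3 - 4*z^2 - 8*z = z*(z - 2)*(z + 2)^2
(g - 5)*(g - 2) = g^2 - 7*g + 10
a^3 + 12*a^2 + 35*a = a*(a + 5)*(a + 7)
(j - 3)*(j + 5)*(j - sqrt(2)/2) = j^3 - sqrt(2)*j^2/2 + 2*j^2 - 15*j - sqrt(2)*j + 15*sqrt(2)/2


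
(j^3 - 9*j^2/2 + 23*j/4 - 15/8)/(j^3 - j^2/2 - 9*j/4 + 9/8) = (2*j - 5)/(2*j + 3)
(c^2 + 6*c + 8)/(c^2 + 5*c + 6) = (c + 4)/(c + 3)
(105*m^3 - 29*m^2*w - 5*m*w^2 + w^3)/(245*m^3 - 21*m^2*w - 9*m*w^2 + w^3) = (-3*m + w)/(-7*m + w)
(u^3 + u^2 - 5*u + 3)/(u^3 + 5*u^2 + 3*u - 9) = (u - 1)/(u + 3)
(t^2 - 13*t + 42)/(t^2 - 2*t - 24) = (t - 7)/(t + 4)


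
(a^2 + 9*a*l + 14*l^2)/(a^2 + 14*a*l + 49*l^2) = (a + 2*l)/(a + 7*l)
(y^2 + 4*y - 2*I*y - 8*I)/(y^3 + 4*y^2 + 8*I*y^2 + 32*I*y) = (y - 2*I)/(y*(y + 8*I))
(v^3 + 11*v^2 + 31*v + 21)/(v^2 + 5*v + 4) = (v^2 + 10*v + 21)/(v + 4)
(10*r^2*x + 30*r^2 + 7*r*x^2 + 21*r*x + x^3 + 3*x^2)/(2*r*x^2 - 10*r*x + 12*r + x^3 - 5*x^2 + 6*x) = (5*r*x + 15*r + x^2 + 3*x)/(x^2 - 5*x + 6)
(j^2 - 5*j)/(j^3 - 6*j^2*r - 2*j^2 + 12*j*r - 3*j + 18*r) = j*(j - 5)/(j^3 - 6*j^2*r - 2*j^2 + 12*j*r - 3*j + 18*r)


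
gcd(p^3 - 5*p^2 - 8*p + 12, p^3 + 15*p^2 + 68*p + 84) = p + 2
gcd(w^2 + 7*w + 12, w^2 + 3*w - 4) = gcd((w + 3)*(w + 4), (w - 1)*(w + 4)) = w + 4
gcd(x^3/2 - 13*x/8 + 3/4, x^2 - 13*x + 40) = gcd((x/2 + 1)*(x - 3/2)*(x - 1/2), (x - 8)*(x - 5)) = 1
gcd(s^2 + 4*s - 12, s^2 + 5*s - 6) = s + 6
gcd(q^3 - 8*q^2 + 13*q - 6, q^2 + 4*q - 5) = q - 1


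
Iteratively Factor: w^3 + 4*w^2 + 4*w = (w + 2)*(w^2 + 2*w) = (w + 2)^2*(w)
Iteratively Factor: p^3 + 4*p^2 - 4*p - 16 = (p - 2)*(p^2 + 6*p + 8) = (p - 2)*(p + 4)*(p + 2)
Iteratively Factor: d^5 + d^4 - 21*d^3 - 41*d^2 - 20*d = (d + 4)*(d^4 - 3*d^3 - 9*d^2 - 5*d) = (d + 1)*(d + 4)*(d^3 - 4*d^2 - 5*d) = (d - 5)*(d + 1)*(d + 4)*(d^2 + d) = (d - 5)*(d + 1)^2*(d + 4)*(d)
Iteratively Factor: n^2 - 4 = (n + 2)*(n - 2)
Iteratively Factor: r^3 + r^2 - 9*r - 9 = (r - 3)*(r^2 + 4*r + 3) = (r - 3)*(r + 1)*(r + 3)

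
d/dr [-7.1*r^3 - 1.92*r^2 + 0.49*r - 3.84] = -21.3*r^2 - 3.84*r + 0.49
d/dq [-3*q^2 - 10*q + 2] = -6*q - 10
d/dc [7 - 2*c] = -2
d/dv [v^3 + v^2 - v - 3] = 3*v^2 + 2*v - 1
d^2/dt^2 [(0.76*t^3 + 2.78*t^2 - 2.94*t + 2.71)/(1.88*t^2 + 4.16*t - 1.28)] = (-34.30368*t^3 + 73.327008*t^2 + 92.188416*t + 84.63872)/(6.644672*t^6 + 44.109312*t^5 + 84.031488*t^4 + 11.927552*t^3 - 57.212928*t^2 + 20.447232*t - 2.097152)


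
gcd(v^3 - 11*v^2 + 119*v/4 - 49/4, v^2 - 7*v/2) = v - 7/2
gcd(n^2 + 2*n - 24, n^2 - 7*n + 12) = n - 4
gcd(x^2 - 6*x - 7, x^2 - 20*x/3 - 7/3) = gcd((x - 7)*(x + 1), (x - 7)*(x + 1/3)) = x - 7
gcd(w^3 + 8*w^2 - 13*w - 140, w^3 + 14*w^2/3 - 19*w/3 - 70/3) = w + 5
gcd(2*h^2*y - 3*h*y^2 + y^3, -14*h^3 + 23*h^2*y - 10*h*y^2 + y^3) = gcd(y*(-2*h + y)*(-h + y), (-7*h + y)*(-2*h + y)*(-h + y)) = 2*h^2 - 3*h*y + y^2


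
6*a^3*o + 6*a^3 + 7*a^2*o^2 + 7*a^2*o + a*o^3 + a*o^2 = (a + o)*(6*a + o)*(a*o + a)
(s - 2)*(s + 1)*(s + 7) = s^3 + 6*s^2 - 9*s - 14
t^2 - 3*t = t*(t - 3)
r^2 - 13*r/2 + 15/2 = (r - 5)*(r - 3/2)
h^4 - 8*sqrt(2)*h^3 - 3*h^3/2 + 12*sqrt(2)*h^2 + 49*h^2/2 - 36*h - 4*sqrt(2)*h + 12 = (h - 1)*(h - 1/2)*(h - 6*sqrt(2))*(h - 2*sqrt(2))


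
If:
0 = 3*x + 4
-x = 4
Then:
No Solution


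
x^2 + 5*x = x*(x + 5)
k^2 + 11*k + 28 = (k + 4)*(k + 7)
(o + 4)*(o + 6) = o^2 + 10*o + 24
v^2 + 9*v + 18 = (v + 3)*(v + 6)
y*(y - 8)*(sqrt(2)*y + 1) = sqrt(2)*y^3 - 8*sqrt(2)*y^2 + y^2 - 8*y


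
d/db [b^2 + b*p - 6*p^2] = 2*b + p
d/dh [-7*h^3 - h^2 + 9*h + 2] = -21*h^2 - 2*h + 9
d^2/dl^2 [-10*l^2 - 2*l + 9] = -20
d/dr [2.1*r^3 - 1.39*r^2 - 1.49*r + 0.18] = 6.3*r^2 - 2.78*r - 1.49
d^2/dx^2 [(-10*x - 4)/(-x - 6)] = -112/(x + 6)^3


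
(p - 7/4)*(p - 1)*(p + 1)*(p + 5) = p^4 + 13*p^3/4 - 39*p^2/4 - 13*p/4 + 35/4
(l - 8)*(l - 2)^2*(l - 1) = l^4 - 13*l^3 + 48*l^2 - 68*l + 32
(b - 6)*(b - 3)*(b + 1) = b^3 - 8*b^2 + 9*b + 18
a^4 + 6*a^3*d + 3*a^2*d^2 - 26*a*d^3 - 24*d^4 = (a - 2*d)*(a + d)*(a + 3*d)*(a + 4*d)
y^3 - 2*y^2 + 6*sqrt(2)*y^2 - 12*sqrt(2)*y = y*(y - 2)*(y + 6*sqrt(2))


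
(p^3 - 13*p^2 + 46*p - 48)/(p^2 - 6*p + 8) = (p^2 - 11*p + 24)/(p - 4)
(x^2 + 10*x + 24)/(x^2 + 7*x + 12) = (x + 6)/(x + 3)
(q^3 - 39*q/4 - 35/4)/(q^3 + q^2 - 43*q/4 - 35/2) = (q + 1)/(q + 2)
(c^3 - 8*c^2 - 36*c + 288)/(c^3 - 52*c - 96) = (c - 6)/(c + 2)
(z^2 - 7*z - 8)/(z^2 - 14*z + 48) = (z + 1)/(z - 6)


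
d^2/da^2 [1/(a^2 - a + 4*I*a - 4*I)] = 2*(-a^2 + a - 4*I*a + (2*a - 1 + 4*I)^2 + 4*I)/(a^2 - a + 4*I*a - 4*I)^3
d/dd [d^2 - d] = 2*d - 1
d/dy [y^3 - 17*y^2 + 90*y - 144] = 3*y^2 - 34*y + 90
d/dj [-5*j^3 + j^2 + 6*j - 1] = -15*j^2 + 2*j + 6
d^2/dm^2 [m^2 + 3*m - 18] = 2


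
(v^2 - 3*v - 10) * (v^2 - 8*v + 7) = v^4 - 11*v^3 + 21*v^2 + 59*v - 70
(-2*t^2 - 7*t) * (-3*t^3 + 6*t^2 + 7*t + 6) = 6*t^5 + 9*t^4 - 56*t^3 - 61*t^2 - 42*t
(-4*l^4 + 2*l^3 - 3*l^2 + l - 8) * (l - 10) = -4*l^5 + 42*l^4 - 23*l^3 + 31*l^2 - 18*l + 80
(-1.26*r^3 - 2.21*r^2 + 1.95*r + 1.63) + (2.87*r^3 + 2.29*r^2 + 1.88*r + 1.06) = 1.61*r^3 + 0.0800000000000001*r^2 + 3.83*r + 2.69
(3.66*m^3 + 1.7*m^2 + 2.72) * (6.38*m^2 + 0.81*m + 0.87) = 23.3508*m^5 + 13.8106*m^4 + 4.5612*m^3 + 18.8326*m^2 + 2.2032*m + 2.3664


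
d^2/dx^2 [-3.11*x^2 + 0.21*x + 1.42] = -6.22000000000000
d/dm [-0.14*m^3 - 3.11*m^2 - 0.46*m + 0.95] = -0.42*m^2 - 6.22*m - 0.46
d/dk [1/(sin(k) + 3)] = -cos(k)/(sin(k) + 3)^2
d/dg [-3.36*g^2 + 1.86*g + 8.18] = 1.86 - 6.72*g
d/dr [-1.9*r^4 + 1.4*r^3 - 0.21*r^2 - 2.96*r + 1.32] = -7.6*r^3 + 4.2*r^2 - 0.42*r - 2.96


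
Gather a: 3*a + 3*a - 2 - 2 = 6*a - 4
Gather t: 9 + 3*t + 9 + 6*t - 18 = 9*t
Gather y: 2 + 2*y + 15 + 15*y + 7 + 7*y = 24*y + 24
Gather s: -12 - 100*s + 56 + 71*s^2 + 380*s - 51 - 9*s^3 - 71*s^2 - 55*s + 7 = -9*s^3 + 225*s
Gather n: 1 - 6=-5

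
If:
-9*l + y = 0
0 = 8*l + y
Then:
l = 0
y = 0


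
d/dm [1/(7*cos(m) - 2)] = 7*sin(m)/(7*cos(m) - 2)^2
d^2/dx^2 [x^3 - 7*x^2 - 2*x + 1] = 6*x - 14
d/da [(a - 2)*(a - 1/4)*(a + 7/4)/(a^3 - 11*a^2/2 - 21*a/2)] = (-160*a^4 - 452*a^3 - 521*a^2 + 308*a + 294)/(8*a^2*(4*a^4 - 44*a^3 + 37*a^2 + 462*a + 441))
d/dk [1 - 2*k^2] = -4*k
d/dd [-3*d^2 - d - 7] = -6*d - 1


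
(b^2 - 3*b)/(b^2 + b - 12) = b/(b + 4)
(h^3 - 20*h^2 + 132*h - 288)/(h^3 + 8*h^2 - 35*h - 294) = (h^2 - 14*h + 48)/(h^2 + 14*h + 49)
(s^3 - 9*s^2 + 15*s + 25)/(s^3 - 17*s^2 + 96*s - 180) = (s^2 - 4*s - 5)/(s^2 - 12*s + 36)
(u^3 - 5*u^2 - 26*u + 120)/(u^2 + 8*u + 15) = (u^2 - 10*u + 24)/(u + 3)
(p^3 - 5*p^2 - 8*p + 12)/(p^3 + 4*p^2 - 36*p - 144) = (p^2 + p - 2)/(p^2 + 10*p + 24)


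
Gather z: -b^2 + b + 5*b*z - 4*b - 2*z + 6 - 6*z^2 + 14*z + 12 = -b^2 - 3*b - 6*z^2 + z*(5*b + 12) + 18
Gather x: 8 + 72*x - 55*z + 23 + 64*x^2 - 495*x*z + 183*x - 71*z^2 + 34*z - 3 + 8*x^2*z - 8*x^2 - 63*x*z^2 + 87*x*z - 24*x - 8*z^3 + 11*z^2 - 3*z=x^2*(8*z + 56) + x*(-63*z^2 - 408*z + 231) - 8*z^3 - 60*z^2 - 24*z + 28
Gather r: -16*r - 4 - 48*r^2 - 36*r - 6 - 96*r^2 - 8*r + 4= -144*r^2 - 60*r - 6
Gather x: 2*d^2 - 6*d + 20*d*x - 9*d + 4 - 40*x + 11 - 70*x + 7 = 2*d^2 - 15*d + x*(20*d - 110) + 22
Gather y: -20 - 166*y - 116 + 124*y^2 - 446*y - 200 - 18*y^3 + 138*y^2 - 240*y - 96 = -18*y^3 + 262*y^2 - 852*y - 432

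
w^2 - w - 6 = (w - 3)*(w + 2)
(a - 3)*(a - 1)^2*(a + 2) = a^4 - 3*a^3 - 3*a^2 + 11*a - 6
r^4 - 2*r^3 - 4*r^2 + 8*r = r*(r - 2)^2*(r + 2)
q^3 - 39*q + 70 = (q - 5)*(q - 2)*(q + 7)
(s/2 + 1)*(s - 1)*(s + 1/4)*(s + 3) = s^4/2 + 17*s^3/8 + s^2 - 23*s/8 - 3/4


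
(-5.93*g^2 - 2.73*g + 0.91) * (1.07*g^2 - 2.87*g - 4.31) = -6.3451*g^4 + 14.098*g^3 + 34.3671*g^2 + 9.1546*g - 3.9221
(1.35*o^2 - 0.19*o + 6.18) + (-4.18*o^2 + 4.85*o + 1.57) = -2.83*o^2 + 4.66*o + 7.75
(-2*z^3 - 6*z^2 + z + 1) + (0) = -2*z^3 - 6*z^2 + z + 1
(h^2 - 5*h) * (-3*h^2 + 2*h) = -3*h^4 + 17*h^3 - 10*h^2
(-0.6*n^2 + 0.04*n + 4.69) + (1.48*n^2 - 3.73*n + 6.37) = 0.88*n^2 - 3.69*n + 11.06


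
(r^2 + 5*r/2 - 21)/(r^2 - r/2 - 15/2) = (-2*r^2 - 5*r + 42)/(-2*r^2 + r + 15)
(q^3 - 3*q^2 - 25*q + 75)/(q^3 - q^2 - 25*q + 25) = (q - 3)/(q - 1)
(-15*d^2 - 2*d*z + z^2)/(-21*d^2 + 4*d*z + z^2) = (-15*d^2 - 2*d*z + z^2)/(-21*d^2 + 4*d*z + z^2)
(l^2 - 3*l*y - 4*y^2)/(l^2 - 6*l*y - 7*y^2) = (-l + 4*y)/(-l + 7*y)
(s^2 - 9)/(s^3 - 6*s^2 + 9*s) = (s + 3)/(s*(s - 3))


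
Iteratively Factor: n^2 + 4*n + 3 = (n + 3)*(n + 1)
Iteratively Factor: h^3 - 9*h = (h - 3)*(h^2 + 3*h) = (h - 3)*(h + 3)*(h)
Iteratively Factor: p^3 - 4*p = (p + 2)*(p^2 - 2*p) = (p - 2)*(p + 2)*(p)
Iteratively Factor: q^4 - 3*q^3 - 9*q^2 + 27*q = (q)*(q^3 - 3*q^2 - 9*q + 27) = q*(q - 3)*(q^2 - 9) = q*(q - 3)^2*(q + 3)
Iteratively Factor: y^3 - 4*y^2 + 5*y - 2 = (y - 1)*(y^2 - 3*y + 2) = (y - 1)^2*(y - 2)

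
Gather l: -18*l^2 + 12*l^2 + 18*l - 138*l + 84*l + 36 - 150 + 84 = -6*l^2 - 36*l - 30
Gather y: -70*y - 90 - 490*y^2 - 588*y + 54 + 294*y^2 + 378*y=-196*y^2 - 280*y - 36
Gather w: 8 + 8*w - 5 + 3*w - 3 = 11*w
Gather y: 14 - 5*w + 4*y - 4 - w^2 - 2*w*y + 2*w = -w^2 - 3*w + y*(4 - 2*w) + 10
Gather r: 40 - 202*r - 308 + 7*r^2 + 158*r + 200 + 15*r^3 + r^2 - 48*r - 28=15*r^3 + 8*r^2 - 92*r - 96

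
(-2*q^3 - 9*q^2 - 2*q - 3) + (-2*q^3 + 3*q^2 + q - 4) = -4*q^3 - 6*q^2 - q - 7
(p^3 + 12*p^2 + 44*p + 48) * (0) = 0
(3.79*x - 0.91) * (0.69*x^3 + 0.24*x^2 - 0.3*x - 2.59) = 2.6151*x^4 + 0.2817*x^3 - 1.3554*x^2 - 9.5431*x + 2.3569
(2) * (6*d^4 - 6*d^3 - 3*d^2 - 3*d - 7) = 12*d^4 - 12*d^3 - 6*d^2 - 6*d - 14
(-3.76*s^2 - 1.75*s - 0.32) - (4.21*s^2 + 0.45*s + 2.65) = -7.97*s^2 - 2.2*s - 2.97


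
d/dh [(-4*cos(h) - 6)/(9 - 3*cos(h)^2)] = 4*(cos(h)^2 + 3*cos(h) + 3)*sin(h)/(3*(cos(h)^2 - 3)^2)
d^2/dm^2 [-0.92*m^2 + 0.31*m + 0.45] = -1.84000000000000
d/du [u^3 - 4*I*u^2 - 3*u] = 3*u^2 - 8*I*u - 3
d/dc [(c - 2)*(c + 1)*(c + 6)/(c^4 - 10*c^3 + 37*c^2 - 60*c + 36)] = (-c^3 - 17*c^2 + 8*c + 84)/(c^5 - 13*c^4 + 67*c^3 - 171*c^2 + 216*c - 108)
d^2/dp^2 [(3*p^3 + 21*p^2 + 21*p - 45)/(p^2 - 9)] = 96/(p^3 - 9*p^2 + 27*p - 27)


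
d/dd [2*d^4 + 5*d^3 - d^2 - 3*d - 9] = 8*d^3 + 15*d^2 - 2*d - 3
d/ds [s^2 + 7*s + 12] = 2*s + 7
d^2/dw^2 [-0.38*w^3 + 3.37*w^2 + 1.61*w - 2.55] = 6.74 - 2.28*w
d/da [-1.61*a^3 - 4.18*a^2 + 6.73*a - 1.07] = -4.83*a^2 - 8.36*a + 6.73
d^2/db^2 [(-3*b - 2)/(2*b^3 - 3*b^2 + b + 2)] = 2*(-(3*b + 2)*(6*b^2 - 6*b + 1)^2 + 3*(6*b^2 - 6*b + (2*b - 1)*(3*b + 2) + 1)*(2*b^3 - 3*b^2 + b + 2))/(2*b^3 - 3*b^2 + b + 2)^3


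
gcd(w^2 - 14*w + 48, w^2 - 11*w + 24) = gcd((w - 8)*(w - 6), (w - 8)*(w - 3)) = w - 8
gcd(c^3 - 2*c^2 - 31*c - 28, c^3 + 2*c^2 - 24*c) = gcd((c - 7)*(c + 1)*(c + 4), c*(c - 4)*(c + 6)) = 1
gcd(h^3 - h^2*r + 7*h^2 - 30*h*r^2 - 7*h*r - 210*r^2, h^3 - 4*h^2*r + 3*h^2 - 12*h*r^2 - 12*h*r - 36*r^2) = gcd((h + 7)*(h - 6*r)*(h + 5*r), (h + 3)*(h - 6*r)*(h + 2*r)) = -h + 6*r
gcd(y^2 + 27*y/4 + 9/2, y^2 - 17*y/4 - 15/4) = y + 3/4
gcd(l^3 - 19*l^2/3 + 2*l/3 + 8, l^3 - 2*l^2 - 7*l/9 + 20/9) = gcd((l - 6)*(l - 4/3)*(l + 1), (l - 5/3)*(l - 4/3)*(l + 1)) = l^2 - l/3 - 4/3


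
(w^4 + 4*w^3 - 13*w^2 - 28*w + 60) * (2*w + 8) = 2*w^5 + 16*w^4 + 6*w^3 - 160*w^2 - 104*w + 480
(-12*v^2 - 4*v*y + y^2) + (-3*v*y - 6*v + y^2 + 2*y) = -12*v^2 - 7*v*y - 6*v + 2*y^2 + 2*y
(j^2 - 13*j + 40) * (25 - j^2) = -j^4 + 13*j^3 - 15*j^2 - 325*j + 1000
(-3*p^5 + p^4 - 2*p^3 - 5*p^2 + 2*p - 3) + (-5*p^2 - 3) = -3*p^5 + p^4 - 2*p^3 - 10*p^2 + 2*p - 6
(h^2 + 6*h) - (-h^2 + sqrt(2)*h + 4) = 2*h^2 - sqrt(2)*h + 6*h - 4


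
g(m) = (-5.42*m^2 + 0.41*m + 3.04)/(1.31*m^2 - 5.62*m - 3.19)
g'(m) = (0.41 - 10.84*m)/(1.31*m^2 - 5.62*m - 3.19) + (5.62 - 2.62*m)*(-5.42*m^2 + 0.41*m + 3.04)/(1.31*m^2 - 5.62*m - 3.19)^2 = (29.9233*m^2 + 26.6148*m + 15.7769)/(1.7161*m^4 - 14.7244*m^3 + 23.2266*m^2 + 35.8556*m + 10.1761)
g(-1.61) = -1.26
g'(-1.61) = 0.59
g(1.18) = 0.50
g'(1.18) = 1.39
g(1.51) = 1.00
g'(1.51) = 1.64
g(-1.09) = -0.86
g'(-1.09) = 1.11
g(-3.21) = -1.91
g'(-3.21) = 0.30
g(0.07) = -0.85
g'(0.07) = 1.39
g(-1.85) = -1.39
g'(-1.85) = 0.50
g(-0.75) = -0.18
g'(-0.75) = 4.07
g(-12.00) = -3.09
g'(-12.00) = 0.06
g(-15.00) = -3.25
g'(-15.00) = 0.04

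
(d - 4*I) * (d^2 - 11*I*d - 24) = d^3 - 15*I*d^2 - 68*d + 96*I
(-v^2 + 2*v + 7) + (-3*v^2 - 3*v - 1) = -4*v^2 - v + 6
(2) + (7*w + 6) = 7*w + 8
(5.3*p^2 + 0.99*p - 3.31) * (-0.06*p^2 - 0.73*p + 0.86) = -0.318*p^4 - 3.9284*p^3 + 4.0339*p^2 + 3.2677*p - 2.8466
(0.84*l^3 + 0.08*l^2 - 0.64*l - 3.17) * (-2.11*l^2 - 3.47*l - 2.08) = -1.7724*l^5 - 3.0836*l^4 - 0.6744*l^3 + 8.7431*l^2 + 12.3311*l + 6.5936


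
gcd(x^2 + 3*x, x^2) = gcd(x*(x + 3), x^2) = x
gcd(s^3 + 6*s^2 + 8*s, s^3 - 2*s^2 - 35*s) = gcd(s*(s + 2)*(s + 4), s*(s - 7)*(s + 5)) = s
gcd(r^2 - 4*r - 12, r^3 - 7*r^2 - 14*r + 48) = 1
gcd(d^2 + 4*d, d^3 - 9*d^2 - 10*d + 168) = d + 4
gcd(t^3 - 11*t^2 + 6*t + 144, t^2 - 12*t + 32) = t - 8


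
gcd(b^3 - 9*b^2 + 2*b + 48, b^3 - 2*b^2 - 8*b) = b + 2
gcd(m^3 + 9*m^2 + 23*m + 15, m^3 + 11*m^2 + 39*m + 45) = m^2 + 8*m + 15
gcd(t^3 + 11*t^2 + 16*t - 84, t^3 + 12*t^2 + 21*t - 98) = t^2 + 5*t - 14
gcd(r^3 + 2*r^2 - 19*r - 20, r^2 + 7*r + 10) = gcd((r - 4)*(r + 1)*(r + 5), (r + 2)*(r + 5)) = r + 5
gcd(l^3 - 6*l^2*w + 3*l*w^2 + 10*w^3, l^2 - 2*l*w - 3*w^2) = l + w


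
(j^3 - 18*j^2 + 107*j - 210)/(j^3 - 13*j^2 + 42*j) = (j - 5)/j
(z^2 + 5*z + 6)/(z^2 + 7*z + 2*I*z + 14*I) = (z^2 + 5*z + 6)/(z^2 + z*(7 + 2*I) + 14*I)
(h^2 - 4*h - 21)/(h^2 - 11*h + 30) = (h^2 - 4*h - 21)/(h^2 - 11*h + 30)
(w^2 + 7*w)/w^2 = (w + 7)/w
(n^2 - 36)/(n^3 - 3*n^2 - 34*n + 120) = (n - 6)/(n^2 - 9*n + 20)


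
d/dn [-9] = 0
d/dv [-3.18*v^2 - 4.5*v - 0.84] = -6.36*v - 4.5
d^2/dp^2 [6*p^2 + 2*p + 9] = 12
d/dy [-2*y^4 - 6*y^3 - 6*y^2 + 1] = 2*y*(-4*y^2 - 9*y - 6)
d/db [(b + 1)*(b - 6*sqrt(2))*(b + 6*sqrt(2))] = 3*b^2 + 2*b - 72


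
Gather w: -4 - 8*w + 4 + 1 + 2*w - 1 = -6*w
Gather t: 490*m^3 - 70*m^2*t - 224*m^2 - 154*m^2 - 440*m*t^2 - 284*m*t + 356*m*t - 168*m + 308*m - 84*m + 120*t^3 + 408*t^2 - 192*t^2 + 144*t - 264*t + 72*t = 490*m^3 - 378*m^2 + 56*m + 120*t^3 + t^2*(216 - 440*m) + t*(-70*m^2 + 72*m - 48)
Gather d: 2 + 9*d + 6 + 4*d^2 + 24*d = 4*d^2 + 33*d + 8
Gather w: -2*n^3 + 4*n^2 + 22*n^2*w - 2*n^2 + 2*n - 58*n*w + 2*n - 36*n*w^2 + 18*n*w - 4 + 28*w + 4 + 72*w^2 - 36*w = -2*n^3 + 2*n^2 + 4*n + w^2*(72 - 36*n) + w*(22*n^2 - 40*n - 8)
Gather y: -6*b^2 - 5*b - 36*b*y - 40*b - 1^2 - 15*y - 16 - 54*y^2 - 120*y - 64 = -6*b^2 - 45*b - 54*y^2 + y*(-36*b - 135) - 81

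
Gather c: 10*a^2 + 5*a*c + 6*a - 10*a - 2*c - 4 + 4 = 10*a^2 - 4*a + c*(5*a - 2)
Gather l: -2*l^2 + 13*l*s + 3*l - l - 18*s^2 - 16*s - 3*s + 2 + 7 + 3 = -2*l^2 + l*(13*s + 2) - 18*s^2 - 19*s + 12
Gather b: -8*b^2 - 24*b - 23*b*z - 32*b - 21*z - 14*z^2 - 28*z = -8*b^2 + b*(-23*z - 56) - 14*z^2 - 49*z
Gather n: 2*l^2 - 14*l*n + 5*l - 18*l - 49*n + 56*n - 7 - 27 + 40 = 2*l^2 - 13*l + n*(7 - 14*l) + 6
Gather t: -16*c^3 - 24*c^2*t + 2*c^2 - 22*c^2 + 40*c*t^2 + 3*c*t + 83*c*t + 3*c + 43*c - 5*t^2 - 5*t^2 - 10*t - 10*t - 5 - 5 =-16*c^3 - 20*c^2 + 46*c + t^2*(40*c - 10) + t*(-24*c^2 + 86*c - 20) - 10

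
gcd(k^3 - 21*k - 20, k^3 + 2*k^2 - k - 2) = k + 1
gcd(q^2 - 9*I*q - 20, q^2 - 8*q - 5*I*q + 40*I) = q - 5*I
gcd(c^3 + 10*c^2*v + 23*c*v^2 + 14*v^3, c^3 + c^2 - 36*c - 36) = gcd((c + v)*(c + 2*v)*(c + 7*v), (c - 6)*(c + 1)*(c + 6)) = 1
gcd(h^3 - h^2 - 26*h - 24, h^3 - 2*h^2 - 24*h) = h^2 - 2*h - 24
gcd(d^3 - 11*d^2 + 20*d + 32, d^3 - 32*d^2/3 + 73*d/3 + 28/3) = d - 4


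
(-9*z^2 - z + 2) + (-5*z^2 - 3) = -14*z^2 - z - 1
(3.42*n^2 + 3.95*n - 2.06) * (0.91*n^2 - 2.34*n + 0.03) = 3.1122*n^4 - 4.4083*n^3 - 11.015*n^2 + 4.9389*n - 0.0618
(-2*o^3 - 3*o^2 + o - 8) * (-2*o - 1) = 4*o^4 + 8*o^3 + o^2 + 15*o + 8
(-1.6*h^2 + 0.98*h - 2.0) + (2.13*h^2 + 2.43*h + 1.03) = 0.53*h^2 + 3.41*h - 0.97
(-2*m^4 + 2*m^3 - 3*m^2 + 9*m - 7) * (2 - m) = 2*m^5 - 6*m^4 + 7*m^3 - 15*m^2 + 25*m - 14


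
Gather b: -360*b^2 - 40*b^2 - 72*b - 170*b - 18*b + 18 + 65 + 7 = -400*b^2 - 260*b + 90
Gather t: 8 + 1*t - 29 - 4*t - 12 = -3*t - 33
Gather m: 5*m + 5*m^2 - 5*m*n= 5*m^2 + m*(5 - 5*n)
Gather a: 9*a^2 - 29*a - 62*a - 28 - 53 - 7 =9*a^2 - 91*a - 88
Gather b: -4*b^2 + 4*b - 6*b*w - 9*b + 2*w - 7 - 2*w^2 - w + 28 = -4*b^2 + b*(-6*w - 5) - 2*w^2 + w + 21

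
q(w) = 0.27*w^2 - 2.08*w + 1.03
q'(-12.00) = -8.56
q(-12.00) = 64.87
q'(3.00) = -0.46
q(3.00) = -2.78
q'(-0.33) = -2.26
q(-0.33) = 1.75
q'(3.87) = 0.01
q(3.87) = -2.98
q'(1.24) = -1.41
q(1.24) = -1.13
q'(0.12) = -2.02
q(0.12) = 0.78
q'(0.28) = -1.93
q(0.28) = 0.47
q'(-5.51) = -5.06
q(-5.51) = 20.69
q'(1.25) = -1.40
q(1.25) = -1.15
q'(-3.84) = -4.15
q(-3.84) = 13.00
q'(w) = 0.54*w - 2.08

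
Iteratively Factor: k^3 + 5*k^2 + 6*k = (k + 3)*(k^2 + 2*k) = k*(k + 3)*(k + 2)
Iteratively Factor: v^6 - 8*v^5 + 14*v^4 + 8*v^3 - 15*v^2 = (v - 5)*(v^5 - 3*v^4 - v^3 + 3*v^2) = v*(v - 5)*(v^4 - 3*v^3 - v^2 + 3*v) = v*(v - 5)*(v - 1)*(v^3 - 2*v^2 - 3*v) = v^2*(v - 5)*(v - 1)*(v^2 - 2*v - 3) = v^2*(v - 5)*(v - 1)*(v + 1)*(v - 3)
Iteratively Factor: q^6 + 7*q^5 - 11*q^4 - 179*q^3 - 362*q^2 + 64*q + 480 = (q + 4)*(q^5 + 3*q^4 - 23*q^3 - 87*q^2 - 14*q + 120) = (q - 5)*(q + 4)*(q^4 + 8*q^3 + 17*q^2 - 2*q - 24) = (q - 5)*(q + 4)^2*(q^3 + 4*q^2 + q - 6) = (q - 5)*(q + 2)*(q + 4)^2*(q^2 + 2*q - 3) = (q - 5)*(q - 1)*(q + 2)*(q + 4)^2*(q + 3)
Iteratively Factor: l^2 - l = (l)*(l - 1)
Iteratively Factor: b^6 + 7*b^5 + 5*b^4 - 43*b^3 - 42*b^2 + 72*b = (b + 3)*(b^5 + 4*b^4 - 7*b^3 - 22*b^2 + 24*b) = (b - 1)*(b + 3)*(b^4 + 5*b^3 - 2*b^2 - 24*b) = (b - 2)*(b - 1)*(b + 3)*(b^3 + 7*b^2 + 12*b) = b*(b - 2)*(b - 1)*(b + 3)*(b^2 + 7*b + 12) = b*(b - 2)*(b - 1)*(b + 3)^2*(b + 4)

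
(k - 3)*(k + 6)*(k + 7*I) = k^3 + 3*k^2 + 7*I*k^2 - 18*k + 21*I*k - 126*I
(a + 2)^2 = a^2 + 4*a + 4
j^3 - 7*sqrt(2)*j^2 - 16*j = j*(j - 8*sqrt(2))*(j + sqrt(2))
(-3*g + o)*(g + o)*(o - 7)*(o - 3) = -3*g^2*o^2 + 30*g^2*o - 63*g^2 - 2*g*o^3 + 20*g*o^2 - 42*g*o + o^4 - 10*o^3 + 21*o^2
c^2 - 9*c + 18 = (c - 6)*(c - 3)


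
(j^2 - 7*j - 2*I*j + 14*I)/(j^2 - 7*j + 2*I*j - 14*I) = (j - 2*I)/(j + 2*I)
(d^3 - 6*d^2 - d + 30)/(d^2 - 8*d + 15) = d + 2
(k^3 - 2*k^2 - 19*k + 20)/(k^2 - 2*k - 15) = (k^2 + 3*k - 4)/(k + 3)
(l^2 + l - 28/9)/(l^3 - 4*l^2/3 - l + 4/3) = (l + 7/3)/(l^2 - 1)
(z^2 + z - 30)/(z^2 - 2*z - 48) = (z - 5)/(z - 8)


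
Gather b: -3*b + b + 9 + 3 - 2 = 10 - 2*b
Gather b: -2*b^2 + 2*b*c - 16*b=-2*b^2 + b*(2*c - 16)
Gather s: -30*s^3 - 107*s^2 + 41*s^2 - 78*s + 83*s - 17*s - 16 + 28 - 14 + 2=-30*s^3 - 66*s^2 - 12*s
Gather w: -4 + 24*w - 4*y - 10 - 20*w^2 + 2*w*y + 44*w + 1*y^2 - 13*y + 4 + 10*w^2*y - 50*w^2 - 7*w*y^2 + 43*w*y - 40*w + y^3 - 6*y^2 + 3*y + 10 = w^2*(10*y - 70) + w*(-7*y^2 + 45*y + 28) + y^3 - 5*y^2 - 14*y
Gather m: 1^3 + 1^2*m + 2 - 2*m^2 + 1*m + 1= -2*m^2 + 2*m + 4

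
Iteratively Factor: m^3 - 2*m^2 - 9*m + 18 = (m - 3)*(m^2 + m - 6) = (m - 3)*(m + 3)*(m - 2)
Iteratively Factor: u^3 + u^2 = (u)*(u^2 + u) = u*(u + 1)*(u)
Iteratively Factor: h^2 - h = (h - 1)*(h)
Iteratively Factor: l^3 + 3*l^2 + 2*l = (l)*(l^2 + 3*l + 2) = l*(l + 1)*(l + 2)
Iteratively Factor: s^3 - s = (s)*(s^2 - 1) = s*(s - 1)*(s + 1)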